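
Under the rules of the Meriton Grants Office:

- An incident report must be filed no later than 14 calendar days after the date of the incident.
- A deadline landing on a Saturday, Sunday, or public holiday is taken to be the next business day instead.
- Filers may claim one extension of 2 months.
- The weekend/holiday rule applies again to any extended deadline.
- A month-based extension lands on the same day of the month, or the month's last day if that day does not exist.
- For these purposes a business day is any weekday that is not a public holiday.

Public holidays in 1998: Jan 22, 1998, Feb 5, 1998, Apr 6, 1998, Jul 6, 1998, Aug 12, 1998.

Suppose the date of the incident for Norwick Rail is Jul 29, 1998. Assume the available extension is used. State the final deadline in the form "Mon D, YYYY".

14 calendar days after Jul 29, 1998 is Aug 12, 1998.
Aug 12, 1998 is a listed holiday; the next business day is Aug 13, 1998 (Thursday).
Add 2 months to Aug 13, 1998: Oct 13, 1998.
Since Oct 13, 1998 is a Tuesday and not a holiday, the date is unchanged.
The final due date is Oct 13, 1998.

Oct 13, 1998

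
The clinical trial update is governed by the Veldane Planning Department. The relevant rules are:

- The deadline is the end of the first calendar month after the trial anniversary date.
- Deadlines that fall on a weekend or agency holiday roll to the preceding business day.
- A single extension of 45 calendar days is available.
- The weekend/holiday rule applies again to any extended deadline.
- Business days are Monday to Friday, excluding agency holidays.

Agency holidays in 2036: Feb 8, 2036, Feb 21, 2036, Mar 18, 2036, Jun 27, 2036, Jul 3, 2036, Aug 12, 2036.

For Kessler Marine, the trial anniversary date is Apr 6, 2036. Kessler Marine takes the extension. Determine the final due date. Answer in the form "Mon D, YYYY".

Jul 14, 2036

1 month after Apr 6, 2036 is May 2036; that month ends on May 31, 2036.
May 31, 2036 is a Saturday; the preceding business day is May 30, 2036 (Friday).
With the 45-day extension, May 30, 2036 becomes Jul 14, 2036.
Jul 14, 2036 falls on a Monday, which is a business day, so no adjustment is needed.
So the filing is due Jul 14, 2036.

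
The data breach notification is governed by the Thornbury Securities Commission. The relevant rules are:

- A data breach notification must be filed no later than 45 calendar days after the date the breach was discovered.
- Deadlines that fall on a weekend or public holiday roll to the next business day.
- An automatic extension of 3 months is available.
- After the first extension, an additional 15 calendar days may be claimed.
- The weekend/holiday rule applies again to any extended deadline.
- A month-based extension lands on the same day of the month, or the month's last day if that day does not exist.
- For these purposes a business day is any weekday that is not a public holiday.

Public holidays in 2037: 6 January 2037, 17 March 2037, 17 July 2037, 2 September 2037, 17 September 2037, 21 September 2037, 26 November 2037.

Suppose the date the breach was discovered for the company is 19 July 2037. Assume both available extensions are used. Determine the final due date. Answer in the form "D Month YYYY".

18 December 2037

From 19 July 2037, 45 calendar days later is 2 September 2037.
2 September 2037 falls on a listed holiday. Rolling to the next business day gives 3 September 2037, a Thursday.
Applying the 3 months extension: 3 months after 3 September 2037 is 3 December 2037.
3 December 2037 falls on a Thursday, which is a business day, so no adjustment is needed.
Add the 15 calendar-day extension to 3 December 2037: 18 December 2037.
18 December 2037 is a Friday and not a listed holiday, so it stands.
So the filing is due 18 December 2037.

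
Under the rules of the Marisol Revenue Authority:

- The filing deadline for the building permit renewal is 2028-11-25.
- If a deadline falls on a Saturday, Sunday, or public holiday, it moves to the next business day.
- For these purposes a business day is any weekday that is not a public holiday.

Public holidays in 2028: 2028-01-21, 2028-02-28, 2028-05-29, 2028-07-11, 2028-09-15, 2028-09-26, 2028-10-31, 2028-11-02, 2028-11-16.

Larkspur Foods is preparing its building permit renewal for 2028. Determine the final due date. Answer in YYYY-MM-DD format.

The stated deadline is 2028-11-25.
2028-11-25 is a Saturday; the next business day is 2028-11-27 (Monday).
Final deadline: 2028-11-27.

2028-11-27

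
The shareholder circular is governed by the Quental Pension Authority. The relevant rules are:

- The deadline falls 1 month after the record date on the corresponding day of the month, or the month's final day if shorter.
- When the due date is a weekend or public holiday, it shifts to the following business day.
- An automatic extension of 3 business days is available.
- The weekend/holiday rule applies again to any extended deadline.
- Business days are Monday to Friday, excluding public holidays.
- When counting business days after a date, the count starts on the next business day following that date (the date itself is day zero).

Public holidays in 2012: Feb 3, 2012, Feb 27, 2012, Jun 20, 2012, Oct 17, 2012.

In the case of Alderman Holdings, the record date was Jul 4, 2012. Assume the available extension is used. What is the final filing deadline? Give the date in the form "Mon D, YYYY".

1 month from Jul 4, 2012 is Aug 4, 2012.
Because Aug 4, 2012 is a Saturday, the deadline becomes Aug 6, 2012 (Monday).
The 3-business-day extension runs from Aug 6, 2012 to Aug 9, 2012.
Aug 9, 2012 is a Thursday and not a listed holiday, so it stands.
So the filing is due Aug 9, 2012.

Aug 9, 2012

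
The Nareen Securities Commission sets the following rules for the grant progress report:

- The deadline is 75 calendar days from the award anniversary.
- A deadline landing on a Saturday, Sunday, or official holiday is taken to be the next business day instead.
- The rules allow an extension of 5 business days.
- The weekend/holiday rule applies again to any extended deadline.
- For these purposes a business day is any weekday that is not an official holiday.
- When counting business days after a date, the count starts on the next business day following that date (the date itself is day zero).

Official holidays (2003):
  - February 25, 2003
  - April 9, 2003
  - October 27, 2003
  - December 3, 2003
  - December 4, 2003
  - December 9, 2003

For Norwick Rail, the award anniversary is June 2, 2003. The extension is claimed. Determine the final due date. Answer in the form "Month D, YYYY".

Trigger date June 2, 2003 + 75 calendar days = August 16, 2003.
August 16, 2003 falls on a Saturday. Rolling to the next business day gives August 18, 2003, a Monday.
The 5-business-day extension runs from August 18, 2003 to August 25, 2003.
Since August 25, 2003 is a Monday and not a holiday, the date is unchanged.
The final due date is August 25, 2003.

August 25, 2003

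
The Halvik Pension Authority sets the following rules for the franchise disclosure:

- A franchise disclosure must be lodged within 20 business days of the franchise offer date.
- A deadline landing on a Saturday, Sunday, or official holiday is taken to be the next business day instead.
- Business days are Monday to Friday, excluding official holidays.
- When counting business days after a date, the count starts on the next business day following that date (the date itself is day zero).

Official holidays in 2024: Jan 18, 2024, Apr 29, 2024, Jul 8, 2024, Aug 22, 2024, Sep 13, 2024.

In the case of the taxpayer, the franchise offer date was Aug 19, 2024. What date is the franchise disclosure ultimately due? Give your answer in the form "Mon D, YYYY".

Counting 20 business days after Aug 19, 2024 (skipping weekends and listed holidays) reaches Sep 18, 2024.
Sep 18, 2024 falls on a Wednesday, which is a business day, so no adjustment is needed.
Deadline: Sep 18, 2024.

Sep 18, 2024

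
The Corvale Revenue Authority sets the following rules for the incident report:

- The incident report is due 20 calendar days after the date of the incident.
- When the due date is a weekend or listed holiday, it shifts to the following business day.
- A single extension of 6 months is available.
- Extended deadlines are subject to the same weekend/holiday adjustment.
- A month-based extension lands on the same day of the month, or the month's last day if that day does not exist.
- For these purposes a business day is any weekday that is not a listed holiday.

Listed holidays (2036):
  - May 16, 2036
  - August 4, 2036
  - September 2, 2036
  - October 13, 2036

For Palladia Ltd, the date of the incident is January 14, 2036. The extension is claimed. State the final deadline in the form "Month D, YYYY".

August 5, 2036

20 calendar days after January 14, 2036 is February 3, 2036.
February 3, 2036 is a Sunday; the next business day is February 4, 2036 (Monday).
Applying the 6 months extension: 6 months after February 4, 2036 is August 4, 2036.
Because August 4, 2036 is a listed holiday, the deadline becomes August 5, 2036 (Tuesday).
Final deadline: August 5, 2036.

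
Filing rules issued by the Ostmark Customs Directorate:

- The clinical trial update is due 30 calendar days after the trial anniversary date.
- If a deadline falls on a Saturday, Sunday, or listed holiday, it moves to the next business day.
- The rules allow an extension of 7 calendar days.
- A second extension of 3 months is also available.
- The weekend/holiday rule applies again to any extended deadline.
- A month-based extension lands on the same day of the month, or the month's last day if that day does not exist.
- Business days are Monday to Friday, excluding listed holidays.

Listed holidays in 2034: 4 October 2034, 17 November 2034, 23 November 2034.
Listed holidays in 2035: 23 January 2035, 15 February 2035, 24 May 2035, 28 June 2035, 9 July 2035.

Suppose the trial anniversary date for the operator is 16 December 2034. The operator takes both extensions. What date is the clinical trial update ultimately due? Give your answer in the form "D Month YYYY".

30 calendar days after 16 December 2034 is 15 January 2035.
15 January 2035 is a Monday and not a listed holiday, so it stands.
The 7-calendar-day extension moves the deadline from 15 January 2035 to 22 January 2035.
22 January 2035 (Monday) is already a business day.
The 3 months extension carries 22 January 2035 to 22 April 2035.
22 April 2035 is a Sunday; the next business day is 23 April 2035 (Monday).
So the filing is due 23 April 2035.

23 April 2035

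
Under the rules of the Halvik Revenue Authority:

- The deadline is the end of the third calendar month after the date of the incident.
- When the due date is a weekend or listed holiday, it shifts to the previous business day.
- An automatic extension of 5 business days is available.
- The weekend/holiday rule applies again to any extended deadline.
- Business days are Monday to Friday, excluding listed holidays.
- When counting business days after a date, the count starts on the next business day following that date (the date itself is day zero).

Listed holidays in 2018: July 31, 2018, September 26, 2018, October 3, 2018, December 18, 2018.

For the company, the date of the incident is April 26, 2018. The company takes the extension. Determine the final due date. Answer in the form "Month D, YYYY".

August 7, 2018

The third month after April 26, 2018 is July 2018, whose last day is July 31, 2018.
July 31, 2018 is a listed holiday, so it moves to the preceding business day, July 30, 2018 (Monday).
The 5-business-day extension runs from July 30, 2018 to August 7, 2018.
August 7, 2018 (Tuesday) is already a business day.
So the filing is due August 7, 2018.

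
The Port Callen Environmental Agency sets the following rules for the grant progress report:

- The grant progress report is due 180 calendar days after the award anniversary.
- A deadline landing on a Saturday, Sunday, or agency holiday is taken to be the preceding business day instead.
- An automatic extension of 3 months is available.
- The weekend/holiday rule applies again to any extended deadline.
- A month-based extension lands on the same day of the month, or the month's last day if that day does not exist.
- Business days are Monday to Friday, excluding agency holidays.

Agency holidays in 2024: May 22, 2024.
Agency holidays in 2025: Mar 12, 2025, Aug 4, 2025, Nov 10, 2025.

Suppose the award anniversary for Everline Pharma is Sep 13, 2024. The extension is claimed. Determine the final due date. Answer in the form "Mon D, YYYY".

Jun 11, 2025

Trigger date Sep 13, 2024 + 180 calendar days = Mar 12, 2025.
Mar 12, 2025 falls on a listed holiday. Rolling to the preceding business day gives Mar 11, 2025, a Tuesday.
Add 3 months to Mar 11, 2025: Jun 11, 2025.
Since Jun 11, 2025 is a Wednesday and not a holiday, the date is unchanged.
Deadline: Jun 11, 2025.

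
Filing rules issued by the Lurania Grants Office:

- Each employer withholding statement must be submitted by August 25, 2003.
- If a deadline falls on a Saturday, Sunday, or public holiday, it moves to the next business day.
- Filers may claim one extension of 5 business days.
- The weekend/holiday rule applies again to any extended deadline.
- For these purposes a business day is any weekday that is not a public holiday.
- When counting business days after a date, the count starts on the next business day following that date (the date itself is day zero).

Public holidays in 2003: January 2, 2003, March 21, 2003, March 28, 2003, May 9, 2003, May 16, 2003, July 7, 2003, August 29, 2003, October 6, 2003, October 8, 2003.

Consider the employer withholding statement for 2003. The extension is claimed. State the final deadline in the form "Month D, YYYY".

September 2, 2003

The stated deadline is August 25, 2003.
August 25, 2003 falls on a Monday, which is a business day, so no adjustment is needed.
Applying the 5-business-day extension: 5 business days after August 25, 2003 is September 2, 2003.
Since September 2, 2003 is a Tuesday and not a holiday, the date is unchanged.
So the filing is due September 2, 2003.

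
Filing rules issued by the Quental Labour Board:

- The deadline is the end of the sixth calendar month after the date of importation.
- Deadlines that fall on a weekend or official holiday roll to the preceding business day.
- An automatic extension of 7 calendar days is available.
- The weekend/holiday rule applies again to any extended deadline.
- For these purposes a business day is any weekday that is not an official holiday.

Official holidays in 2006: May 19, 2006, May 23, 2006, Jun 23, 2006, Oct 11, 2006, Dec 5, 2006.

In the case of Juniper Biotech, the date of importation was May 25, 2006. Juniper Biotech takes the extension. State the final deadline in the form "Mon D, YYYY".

Dec 7, 2006

The sixth month after May 25, 2006 is November 2006, whose last day is Nov 30, 2006.
Since Nov 30, 2006 is a Thursday and not a holiday, the date is unchanged.
Applying the 7-calendar-day extension: Nov 30, 2006 + 7 days = Dec 7, 2006.
Dec 7, 2006 (Thursday) is already a business day.
Final deadline: Dec 7, 2006.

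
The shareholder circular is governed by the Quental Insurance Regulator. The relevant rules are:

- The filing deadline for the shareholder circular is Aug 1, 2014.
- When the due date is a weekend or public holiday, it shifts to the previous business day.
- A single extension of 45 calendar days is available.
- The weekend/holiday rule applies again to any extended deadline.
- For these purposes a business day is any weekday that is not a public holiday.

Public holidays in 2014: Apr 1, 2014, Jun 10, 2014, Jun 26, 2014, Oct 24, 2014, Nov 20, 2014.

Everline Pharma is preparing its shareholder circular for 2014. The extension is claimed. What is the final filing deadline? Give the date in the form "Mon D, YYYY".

Sep 15, 2014

Start from the fixed due date, Aug 1, 2014.
Aug 1, 2014 is a Friday and not a listed holiday, so it stands.
The 45-calendar-day extension moves the deadline from Aug 1, 2014 to Sep 15, 2014.
Sep 15, 2014 falls on a Monday, which is a business day, so no adjustment is needed.
Deadline: Sep 15, 2014.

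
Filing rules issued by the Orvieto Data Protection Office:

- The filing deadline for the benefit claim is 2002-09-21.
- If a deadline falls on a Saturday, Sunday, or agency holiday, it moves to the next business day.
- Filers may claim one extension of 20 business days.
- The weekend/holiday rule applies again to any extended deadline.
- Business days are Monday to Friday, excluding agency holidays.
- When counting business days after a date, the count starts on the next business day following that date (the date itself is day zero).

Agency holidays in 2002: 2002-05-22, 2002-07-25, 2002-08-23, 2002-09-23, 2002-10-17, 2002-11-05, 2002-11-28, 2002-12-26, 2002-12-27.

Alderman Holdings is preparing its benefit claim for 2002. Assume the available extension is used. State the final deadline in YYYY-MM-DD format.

The statutory due date is 2002-09-21.
2002-09-21 is a Saturday; the next business day is 2002-09-24 (Tuesday).
Counting 20 further business days from 2002-09-24 reaches 2002-10-23.
Since 2002-10-23 is a Wednesday and not a holiday, the date is unchanged.
Deadline: 2002-10-23.

2002-10-23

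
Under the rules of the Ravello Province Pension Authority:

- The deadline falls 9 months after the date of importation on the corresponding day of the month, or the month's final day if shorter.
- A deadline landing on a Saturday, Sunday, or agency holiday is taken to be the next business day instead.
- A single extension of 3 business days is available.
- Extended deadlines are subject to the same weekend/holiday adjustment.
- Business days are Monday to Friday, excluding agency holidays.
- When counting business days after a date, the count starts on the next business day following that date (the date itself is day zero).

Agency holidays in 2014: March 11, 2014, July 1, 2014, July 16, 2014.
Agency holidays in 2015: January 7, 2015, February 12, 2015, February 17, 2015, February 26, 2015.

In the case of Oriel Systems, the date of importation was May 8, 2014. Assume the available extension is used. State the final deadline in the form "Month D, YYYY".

February 13, 2015

Moving 9 months forward from May 8, 2014 on the corresponding day gives February 8, 2015.
February 8, 2015 falls on a Sunday. Rolling to the next business day gives February 9, 2015, a Monday.
The 3-business-day extension runs from February 9, 2015 to February 13, 2015.
Since February 13, 2015 is a Friday and not a holiday, the date is unchanged.
The final due date is February 13, 2015.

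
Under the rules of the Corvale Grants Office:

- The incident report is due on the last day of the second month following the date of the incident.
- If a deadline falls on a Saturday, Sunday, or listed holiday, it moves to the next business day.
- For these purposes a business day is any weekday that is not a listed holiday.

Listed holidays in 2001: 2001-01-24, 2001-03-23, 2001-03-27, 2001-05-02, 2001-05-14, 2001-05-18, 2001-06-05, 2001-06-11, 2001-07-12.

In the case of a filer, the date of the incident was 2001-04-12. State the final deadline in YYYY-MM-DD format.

The second month after 2001-04-12 is June 2001, whose last day is 2001-06-30.
2001-06-30 is a Saturday, so it moves to the next business day, 2001-07-02 (Monday).
So the filing is due 2001-07-02.

2001-07-02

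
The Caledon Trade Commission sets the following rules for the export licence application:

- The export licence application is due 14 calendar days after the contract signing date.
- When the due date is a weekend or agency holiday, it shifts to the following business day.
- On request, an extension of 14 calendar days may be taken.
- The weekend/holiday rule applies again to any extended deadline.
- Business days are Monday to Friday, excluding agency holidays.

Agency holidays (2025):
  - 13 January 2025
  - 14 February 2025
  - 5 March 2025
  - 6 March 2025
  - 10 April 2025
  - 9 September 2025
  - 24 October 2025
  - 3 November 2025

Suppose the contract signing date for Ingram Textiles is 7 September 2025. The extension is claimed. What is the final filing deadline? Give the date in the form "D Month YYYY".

6 October 2025

Adding 14 calendar days to 7 September 2025 gives 21 September 2025.
21 September 2025 is a Sunday; the next business day is 22 September 2025 (Monday).
Applying the 14-calendar-day extension: 22 September 2025 + 14 days = 6 October 2025.
6 October 2025 (Monday) is already a business day.
Deadline: 6 October 2025.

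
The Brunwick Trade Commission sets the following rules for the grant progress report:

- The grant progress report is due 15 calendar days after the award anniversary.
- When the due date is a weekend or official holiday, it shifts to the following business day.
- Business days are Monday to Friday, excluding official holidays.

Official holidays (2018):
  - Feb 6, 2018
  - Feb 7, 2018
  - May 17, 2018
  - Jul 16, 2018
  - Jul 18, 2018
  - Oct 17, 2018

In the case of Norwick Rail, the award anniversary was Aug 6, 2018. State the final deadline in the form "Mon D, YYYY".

Adding 15 calendar days to Aug 6, 2018 gives Aug 21, 2018.
Aug 21, 2018 (Tuesday) is already a business day.
Deadline: Aug 21, 2018.

Aug 21, 2018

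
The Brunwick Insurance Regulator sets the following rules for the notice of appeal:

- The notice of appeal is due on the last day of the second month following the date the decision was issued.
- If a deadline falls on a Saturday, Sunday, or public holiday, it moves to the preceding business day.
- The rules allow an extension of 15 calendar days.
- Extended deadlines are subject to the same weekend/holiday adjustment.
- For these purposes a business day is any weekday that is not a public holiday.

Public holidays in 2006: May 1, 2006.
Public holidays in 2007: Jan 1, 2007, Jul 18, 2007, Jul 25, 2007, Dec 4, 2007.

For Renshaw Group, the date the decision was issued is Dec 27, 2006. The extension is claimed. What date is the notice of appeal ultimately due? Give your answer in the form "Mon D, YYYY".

2 months after Dec 27, 2006 is February 2007; that month ends on Feb 28, 2007.
Feb 28, 2007 falls on a Wednesday, which is a business day, so no adjustment is needed.
With the 15-day extension, Feb 28, 2007 becomes Mar 15, 2007.
Since Mar 15, 2007 is a Thursday and not a holiday, the date is unchanged.
So the filing is due Mar 15, 2007.

Mar 15, 2007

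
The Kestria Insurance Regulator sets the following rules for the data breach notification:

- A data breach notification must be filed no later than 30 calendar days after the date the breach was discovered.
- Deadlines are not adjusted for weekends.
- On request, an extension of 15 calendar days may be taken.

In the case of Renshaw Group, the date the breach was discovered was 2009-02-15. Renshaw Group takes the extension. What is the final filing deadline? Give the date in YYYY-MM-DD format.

2009-04-01

From 2009-02-15, 30 calendar days later is 2009-03-17.
2009-03-17 is a Tuesday; no weekend or holiday adjustment applies.
Applying the 15-calendar-day extension: 2009-03-17 + 15 days = 2009-04-01.
2009-04-01 falls on a Wednesday. The rules make no weekend/holiday allowance, so it remains 2009-04-01.
The final due date is 2009-04-01.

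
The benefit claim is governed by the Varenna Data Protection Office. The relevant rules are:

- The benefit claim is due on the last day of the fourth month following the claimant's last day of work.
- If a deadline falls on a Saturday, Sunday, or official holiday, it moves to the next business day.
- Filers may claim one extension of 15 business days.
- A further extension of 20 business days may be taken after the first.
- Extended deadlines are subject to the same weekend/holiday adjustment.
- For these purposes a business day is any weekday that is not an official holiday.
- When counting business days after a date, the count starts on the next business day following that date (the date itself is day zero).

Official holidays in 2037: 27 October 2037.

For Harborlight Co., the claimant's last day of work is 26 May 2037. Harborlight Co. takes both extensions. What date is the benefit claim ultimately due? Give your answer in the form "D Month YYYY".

4 months after 26 May 2037 falls in September 2037; the last day of that month is 30 September 2037.
30 September 2037 is a Wednesday and not a listed holiday, so it stands.
Applying the 15-business-day extension: 15 business days after 30 September 2037 is 21 October 2037.
21 October 2037 falls on a Wednesday, which is a business day, so no adjustment is needed.
Applying the 20-business-day extension: 20 business days after 21 October 2037 is 19 November 2037.
19 November 2037 falls on a Thursday, which is a business day, so no adjustment is needed.
Deadline: 19 November 2037.

19 November 2037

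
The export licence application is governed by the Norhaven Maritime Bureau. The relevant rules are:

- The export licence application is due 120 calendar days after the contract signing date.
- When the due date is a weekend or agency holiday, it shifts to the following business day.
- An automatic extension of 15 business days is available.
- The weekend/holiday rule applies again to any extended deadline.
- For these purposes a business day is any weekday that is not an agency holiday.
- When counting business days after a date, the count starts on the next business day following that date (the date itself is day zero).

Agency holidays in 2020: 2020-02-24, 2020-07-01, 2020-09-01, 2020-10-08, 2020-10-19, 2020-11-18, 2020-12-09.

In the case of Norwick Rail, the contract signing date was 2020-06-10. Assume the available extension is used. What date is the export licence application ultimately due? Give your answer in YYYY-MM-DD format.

2020-11-02

Adding 120 calendar days to 2020-06-10 gives 2020-10-08.
Because 2020-10-08 is a listed holiday, the deadline becomes 2020-10-09 (Friday).
The 15-business-day extension runs from 2020-10-09 to 2020-11-02.
2020-11-02 is a Monday and not a listed holiday, so it stands.
Final deadline: 2020-11-02.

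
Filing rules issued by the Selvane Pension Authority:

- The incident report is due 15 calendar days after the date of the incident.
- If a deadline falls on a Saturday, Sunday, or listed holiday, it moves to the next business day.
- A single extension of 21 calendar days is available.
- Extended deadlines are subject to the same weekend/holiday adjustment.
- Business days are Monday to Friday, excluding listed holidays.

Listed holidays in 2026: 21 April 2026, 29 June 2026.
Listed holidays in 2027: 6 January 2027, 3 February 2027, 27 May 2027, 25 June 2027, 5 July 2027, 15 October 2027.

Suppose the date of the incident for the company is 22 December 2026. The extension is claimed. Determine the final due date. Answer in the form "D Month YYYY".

Adding 15 calendar days to 22 December 2026 gives 6 January 2027.
Because 6 January 2027 is a listed holiday, the deadline becomes 7 January 2027 (Thursday).
The 21-calendar-day extension moves the deadline from 7 January 2027 to 28 January 2027.
28 January 2027 (Thursday) is already a business day.
Final deadline: 28 January 2027.

28 January 2027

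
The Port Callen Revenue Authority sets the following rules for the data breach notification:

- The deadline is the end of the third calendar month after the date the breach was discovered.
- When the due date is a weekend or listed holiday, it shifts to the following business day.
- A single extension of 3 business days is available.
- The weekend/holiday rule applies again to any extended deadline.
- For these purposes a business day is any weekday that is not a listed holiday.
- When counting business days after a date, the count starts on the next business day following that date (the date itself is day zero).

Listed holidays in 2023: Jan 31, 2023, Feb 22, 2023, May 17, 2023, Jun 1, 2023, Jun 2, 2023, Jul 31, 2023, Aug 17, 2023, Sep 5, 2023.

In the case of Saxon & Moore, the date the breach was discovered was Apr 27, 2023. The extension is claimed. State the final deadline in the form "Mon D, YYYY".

Aug 4, 2023

3 months after Apr 27, 2023 is July 2023; that month ends on Jul 31, 2023.
Jul 31, 2023 is a listed holiday; the next business day is Aug 1, 2023 (Tuesday).
The 3-business-day extension runs from Aug 1, 2023 to Aug 4, 2023.
Aug 4, 2023 (Friday) is already a business day.
So the filing is due Aug 4, 2023.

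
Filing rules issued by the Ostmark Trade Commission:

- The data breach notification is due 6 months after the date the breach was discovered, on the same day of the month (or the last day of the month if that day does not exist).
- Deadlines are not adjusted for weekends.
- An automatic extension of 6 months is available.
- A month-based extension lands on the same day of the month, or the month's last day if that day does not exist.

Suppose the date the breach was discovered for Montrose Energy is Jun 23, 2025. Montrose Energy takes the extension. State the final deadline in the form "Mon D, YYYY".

Jun 23, 2026

Moving 6 months forward from Jun 23, 2025 on the corresponding day gives Dec 23, 2025.
Dec 23, 2025 is a Tuesday; no weekend or holiday adjustment applies.
Add 6 months to Dec 23, 2025: Jun 23, 2026.
Jun 23, 2026 is a Tuesday; no weekend or holiday adjustment applies.
The final due date is Jun 23, 2026.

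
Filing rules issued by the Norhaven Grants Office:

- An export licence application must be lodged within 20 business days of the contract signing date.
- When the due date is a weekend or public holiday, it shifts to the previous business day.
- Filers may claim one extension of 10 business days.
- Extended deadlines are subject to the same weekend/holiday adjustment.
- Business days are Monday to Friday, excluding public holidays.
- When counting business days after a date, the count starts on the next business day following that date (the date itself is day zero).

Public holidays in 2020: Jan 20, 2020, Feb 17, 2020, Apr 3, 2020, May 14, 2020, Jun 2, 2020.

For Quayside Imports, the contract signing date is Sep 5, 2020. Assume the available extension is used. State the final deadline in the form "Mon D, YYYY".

Oct 16, 2020

Starting the day after Sep 5, 2020 and counting 20 business days lands on Oct 2, 2020.
Oct 2, 2020 falls on a Friday, which is a business day, so no adjustment is needed.
The 10-business-day extension runs from Oct 2, 2020 to Oct 16, 2020.
Oct 16, 2020 is a Friday and not a listed holiday, so it stands.
So the filing is due Oct 16, 2020.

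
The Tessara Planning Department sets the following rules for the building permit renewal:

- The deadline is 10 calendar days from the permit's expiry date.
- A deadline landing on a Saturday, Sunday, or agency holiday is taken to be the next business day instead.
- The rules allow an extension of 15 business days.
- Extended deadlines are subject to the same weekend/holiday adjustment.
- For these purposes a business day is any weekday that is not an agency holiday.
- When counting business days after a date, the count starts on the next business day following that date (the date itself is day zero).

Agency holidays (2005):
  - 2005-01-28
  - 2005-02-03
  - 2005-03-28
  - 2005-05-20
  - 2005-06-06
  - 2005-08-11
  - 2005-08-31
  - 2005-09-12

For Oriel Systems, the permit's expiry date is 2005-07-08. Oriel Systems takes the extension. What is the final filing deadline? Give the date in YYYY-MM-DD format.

Trigger date 2005-07-08 + 10 calendar days = 2005-07-18.
Since 2005-07-18 is a Monday and not a holiday, the date is unchanged.
Applying the 15-business-day extension: 15 business days after 2005-07-18 is 2005-08-08.
2005-08-08 is a Monday and not a listed holiday, so it stands.
So the filing is due 2005-08-08.

2005-08-08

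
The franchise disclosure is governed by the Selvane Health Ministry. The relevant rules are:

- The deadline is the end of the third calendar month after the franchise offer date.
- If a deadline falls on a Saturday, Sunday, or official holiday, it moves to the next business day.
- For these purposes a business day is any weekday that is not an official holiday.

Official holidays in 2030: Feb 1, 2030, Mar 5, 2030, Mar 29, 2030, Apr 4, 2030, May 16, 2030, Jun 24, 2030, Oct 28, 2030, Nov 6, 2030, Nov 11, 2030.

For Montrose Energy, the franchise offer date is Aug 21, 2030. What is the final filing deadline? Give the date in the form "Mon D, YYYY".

Dec 2, 2030

The third month after Aug 21, 2030 is November 2030, whose last day is Nov 30, 2030.
Nov 30, 2030 falls on a Saturday. Rolling to the next business day gives Dec 2, 2030, a Monday.
The final due date is Dec 2, 2030.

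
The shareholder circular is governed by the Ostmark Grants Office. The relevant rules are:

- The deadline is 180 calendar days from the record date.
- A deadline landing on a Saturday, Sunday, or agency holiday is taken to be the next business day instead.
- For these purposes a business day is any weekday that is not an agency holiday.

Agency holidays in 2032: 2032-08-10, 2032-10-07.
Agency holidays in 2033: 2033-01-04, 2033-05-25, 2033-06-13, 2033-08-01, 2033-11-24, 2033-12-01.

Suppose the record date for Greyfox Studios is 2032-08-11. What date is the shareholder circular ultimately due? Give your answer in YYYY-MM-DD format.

2033-02-07

From 2032-08-11, 180 calendar days later is 2033-02-07.
Since 2033-02-07 is a Monday and not a holiday, the date is unchanged.
So the filing is due 2033-02-07.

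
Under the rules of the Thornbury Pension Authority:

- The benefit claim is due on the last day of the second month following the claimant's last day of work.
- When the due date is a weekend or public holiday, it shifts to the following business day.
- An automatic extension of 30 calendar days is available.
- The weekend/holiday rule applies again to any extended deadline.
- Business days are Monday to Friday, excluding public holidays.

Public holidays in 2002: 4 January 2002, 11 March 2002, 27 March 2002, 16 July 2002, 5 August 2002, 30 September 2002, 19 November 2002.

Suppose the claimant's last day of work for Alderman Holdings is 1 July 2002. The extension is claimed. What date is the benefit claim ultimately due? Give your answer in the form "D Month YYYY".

31 October 2002

The second month after 1 July 2002 is September 2002, whose last day is 30 September 2002.
30 September 2002 is a listed holiday; the next business day is 1 October 2002 (Tuesday).
The 30-calendar-day extension moves the deadline from 1 October 2002 to 31 October 2002.
31 October 2002 falls on a Thursday, which is a business day, so no adjustment is needed.
Deadline: 31 October 2002.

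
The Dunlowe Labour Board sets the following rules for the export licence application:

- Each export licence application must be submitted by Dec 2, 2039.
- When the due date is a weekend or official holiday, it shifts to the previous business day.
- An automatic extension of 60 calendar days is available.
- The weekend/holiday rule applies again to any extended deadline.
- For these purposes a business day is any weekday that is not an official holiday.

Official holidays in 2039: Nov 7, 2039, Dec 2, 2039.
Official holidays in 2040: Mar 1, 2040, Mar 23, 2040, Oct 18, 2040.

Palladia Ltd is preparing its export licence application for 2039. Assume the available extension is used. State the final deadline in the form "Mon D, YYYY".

Jan 30, 2040

Start from the fixed due date, Dec 2, 2039.
Because Dec 2, 2039 is a listed holiday, the deadline becomes Dec 1, 2039 (Thursday).
Applying the 60-calendar-day extension: Dec 1, 2039 + 60 days = Jan 30, 2040.
Since Jan 30, 2040 is a Monday and not a holiday, the date is unchanged.
The final due date is Jan 30, 2040.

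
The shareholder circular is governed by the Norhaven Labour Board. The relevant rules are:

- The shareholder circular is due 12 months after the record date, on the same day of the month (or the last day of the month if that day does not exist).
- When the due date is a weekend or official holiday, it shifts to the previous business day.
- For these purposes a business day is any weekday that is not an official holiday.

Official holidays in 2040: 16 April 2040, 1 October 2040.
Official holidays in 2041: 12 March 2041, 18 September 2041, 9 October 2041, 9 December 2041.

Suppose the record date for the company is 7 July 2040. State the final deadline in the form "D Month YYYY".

Moving 12 months forward from 7 July 2040 on the corresponding day gives 7 July 2041.
7 July 2041 falls on a Sunday. Rolling to the preceding business day gives 5 July 2041, a Friday.
Deadline: 5 July 2041.

5 July 2041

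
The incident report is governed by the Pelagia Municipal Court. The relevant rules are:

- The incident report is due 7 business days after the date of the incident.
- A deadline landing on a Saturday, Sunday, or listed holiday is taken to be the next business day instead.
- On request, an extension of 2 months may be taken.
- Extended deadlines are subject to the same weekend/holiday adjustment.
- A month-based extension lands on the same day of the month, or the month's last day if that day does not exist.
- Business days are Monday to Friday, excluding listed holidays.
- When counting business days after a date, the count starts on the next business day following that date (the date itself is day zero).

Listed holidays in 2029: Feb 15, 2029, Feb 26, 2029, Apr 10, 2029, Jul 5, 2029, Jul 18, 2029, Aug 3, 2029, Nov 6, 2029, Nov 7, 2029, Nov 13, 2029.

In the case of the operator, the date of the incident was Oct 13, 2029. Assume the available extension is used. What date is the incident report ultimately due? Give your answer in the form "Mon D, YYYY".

7 business days after Oct 13, 2029, excluding weekends and holidays, is Oct 23, 2029.
Since Oct 23, 2029 is a Tuesday and not a holiday, the date is unchanged.
Add 2 months to Oct 23, 2029: Dec 23, 2029.
Dec 23, 2029 is a Sunday; the next business day is Dec 24, 2029 (Monday).
The final due date is Dec 24, 2029.

Dec 24, 2029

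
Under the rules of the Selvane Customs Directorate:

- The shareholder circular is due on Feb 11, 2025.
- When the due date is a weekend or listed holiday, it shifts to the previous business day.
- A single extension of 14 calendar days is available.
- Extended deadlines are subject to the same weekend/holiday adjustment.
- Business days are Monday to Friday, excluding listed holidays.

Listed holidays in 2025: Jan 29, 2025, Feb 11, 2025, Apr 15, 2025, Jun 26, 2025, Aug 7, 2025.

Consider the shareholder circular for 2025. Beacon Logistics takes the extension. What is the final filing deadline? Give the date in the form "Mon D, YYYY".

The stated deadline is Feb 11, 2025.
Feb 11, 2025 is a listed holiday, so it moves to the preceding business day, Feb 10, 2025 (Monday).
With the 14-day extension, Feb 10, 2025 becomes Feb 24, 2025.
Since Feb 24, 2025 is a Monday and not a holiday, the date is unchanged.
So the filing is due Feb 24, 2025.

Feb 24, 2025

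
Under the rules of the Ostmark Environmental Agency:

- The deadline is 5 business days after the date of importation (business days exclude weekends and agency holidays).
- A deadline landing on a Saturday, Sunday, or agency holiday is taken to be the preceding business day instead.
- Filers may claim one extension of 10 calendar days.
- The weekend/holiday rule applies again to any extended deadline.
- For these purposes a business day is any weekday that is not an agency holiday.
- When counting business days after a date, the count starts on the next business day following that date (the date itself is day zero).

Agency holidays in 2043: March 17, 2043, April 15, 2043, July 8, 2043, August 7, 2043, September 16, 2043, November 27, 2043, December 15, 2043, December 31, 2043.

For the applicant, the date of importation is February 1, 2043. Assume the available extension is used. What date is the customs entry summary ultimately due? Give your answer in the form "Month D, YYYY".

Starting the day after February 1, 2043 and counting 5 business days lands on February 6, 2043.
February 6, 2043 is a Friday and not a listed holiday, so it stands.
Applying the 10-calendar-day extension: February 6, 2043 + 10 days = February 16, 2043.
February 16, 2043 is a Monday and not a listed holiday, so it stands.
Final deadline: February 16, 2043.

February 16, 2043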